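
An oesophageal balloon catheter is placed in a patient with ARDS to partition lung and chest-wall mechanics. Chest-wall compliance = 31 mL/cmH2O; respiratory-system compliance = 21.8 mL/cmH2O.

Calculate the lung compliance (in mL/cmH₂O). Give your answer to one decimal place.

73.5

1/CL = 1/Crs − 1/Ccw.
1/CL = 1/21.8 − 1/31 = 0.01361.
CL = 73.475 mL/cmH2O.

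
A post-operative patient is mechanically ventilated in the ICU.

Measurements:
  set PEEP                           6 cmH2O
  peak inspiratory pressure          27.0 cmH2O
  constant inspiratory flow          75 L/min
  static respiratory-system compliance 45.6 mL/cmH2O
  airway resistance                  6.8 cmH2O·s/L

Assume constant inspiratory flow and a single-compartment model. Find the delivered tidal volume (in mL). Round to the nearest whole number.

570

Flow: 75 L/min ÷ 60 = 1.25 L/s.
Equation of motion (constant flow): PIP = Vt/C + R·V̇ + PEEP.
Vt/C = PIP − R·V̇ − PEEP = 27.0 − 8.5 − 6 = 12.5 cmH2O.
Vt = C × 12.5 = 45.6 × 12.5 = 570.0 mL.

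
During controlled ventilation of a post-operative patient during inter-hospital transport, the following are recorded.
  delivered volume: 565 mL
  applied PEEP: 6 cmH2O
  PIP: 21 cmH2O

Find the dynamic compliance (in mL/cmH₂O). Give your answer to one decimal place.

Dynamic compliance = Vt / (PIP − PEEP) = 565 / (21 − 6) = 565 / 15.0 = 37.667 mL/cmH2O.

37.7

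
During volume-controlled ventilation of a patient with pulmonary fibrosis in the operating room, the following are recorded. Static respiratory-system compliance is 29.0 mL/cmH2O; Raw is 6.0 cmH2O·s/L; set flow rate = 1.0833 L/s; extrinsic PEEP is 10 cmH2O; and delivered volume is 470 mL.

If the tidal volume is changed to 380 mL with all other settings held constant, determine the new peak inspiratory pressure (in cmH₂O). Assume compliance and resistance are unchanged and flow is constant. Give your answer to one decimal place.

29.6

PIP = Vt/C + R·V̇ + PEEP (constant-flow equation of motion).
Only the elastic term changes: ΔPIP = ΔVt / C = (380 − 470) / 29.0 = -3.103 cmH2O.
Original PIP = 470/29.0 + 6.0×1.0833 + 10 = 32.707 cmH2O; new PIP = 32.707 + (-3.103) = 29.604 cmH2O.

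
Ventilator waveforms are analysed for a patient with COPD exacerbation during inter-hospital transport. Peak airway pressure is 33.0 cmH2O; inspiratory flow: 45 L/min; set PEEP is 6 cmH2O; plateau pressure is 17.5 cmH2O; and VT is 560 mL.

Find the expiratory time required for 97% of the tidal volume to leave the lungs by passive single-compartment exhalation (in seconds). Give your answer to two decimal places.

Flow: 45 L/min ÷ 60 = 0.75 L/s.
R = (PIP − Pplat)/V̇ = (33.0 − 17.5) / 0.75 = 15.5/0.75 = 20.667 cmH2O·s/L.
C = Vt/(Pplat − PEEP) = 560.0 / (17.5 − 6) = 560.0/11.5 = 48.696 mL/cmH2O.
τ = R × C = 20.667 × 0.0487 L/cmH2O = 1.006 s.
t = −τ·ln(1 − 0.97) = −1.006·ln(0.03) = 3.528 s.

3.53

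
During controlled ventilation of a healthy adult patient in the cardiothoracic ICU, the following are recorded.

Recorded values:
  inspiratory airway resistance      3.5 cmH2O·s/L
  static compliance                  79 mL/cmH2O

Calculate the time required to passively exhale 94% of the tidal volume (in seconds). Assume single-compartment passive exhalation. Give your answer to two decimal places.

τ = R × C = 3.5 × 79 mL/cmH2O = 3.5 × 0.079 L/cmH2O = 0.2765 s.
Exhaled fraction f = 1 − e^(−t/τ) → t = −τ·ln(1 − f) = −0.2765·ln(0.06) = 0.7779 s.

0.78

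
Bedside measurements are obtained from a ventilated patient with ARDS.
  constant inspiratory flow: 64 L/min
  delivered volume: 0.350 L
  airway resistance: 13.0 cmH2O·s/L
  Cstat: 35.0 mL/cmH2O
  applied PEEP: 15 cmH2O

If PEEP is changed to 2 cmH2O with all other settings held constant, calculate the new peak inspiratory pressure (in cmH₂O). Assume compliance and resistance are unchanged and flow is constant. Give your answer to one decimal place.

Flow: 64 L/min ÷ 60 = 1.0667 L/s.
PIP = Vt/C + R·V̇ + PEEP (constant-flow equation of motion).
Only the baseline term changes: ΔPIP = ΔPEEP = 2 − 15 = -13.0 cmH2O.
Original PIP = 350/35.0 + 13.0×1.0667 + 15 = 38.867 cmH2O; new PIP = 38.867 + (-13.0) = 25.867 cmH2O.

25.9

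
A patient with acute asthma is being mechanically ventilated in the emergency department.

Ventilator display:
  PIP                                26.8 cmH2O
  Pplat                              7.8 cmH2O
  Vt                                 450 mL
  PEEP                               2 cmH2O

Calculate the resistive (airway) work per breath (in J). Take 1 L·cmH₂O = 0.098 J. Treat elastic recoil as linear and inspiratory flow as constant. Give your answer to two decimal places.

0.84

With constant inspiratory flow the resistive pressure is constant at PIP − Pplat = 26.8 − 7.8 = 19.0 cmH2O, so resistive work = 19.0 × 0.450 = 8.55 L·cmH2O.
× 0.098 J/(L·cmH2O) → 0.8379 J.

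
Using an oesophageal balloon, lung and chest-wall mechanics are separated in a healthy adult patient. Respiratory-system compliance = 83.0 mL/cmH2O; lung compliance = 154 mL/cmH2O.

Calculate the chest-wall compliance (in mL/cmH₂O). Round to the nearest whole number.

180

1/Ccw = 1/Crs − 1/CL.
1/Ccw = 1/83.0 − 1/154 = 0.005555.
Ccw = 180.02 mL/cmH2O.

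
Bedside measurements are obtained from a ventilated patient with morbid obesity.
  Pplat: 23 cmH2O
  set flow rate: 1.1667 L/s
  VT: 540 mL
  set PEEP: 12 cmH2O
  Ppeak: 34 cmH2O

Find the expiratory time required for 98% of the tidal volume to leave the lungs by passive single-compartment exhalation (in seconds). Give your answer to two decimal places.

R = (PIP − Pplat)/V̇ = (34 − 23) / 1.1667 = 11.0/1.1667 = 9.428 cmH2O·s/L.
C = Vt/(Pplat − PEEP) = 540.0 / (23 − 12) = 540.0/11.0 = 49.091 mL/cmH2O.
τ = R × C = 9.428 × 0.04909 L/cmH2O = 0.4628 s.
t = −τ·ln(1 − 0.98) = −0.4628·ln(0.02) = 1.81 s.

1.81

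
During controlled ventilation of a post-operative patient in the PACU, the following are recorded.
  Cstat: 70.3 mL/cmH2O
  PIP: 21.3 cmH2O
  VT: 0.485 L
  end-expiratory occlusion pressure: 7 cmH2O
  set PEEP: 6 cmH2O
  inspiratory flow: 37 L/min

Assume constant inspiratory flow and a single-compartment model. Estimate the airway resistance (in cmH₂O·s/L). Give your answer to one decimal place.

12.0

Flow: 37 L/min ÷ 60 = 0.6167 L/s.
Total PEEP = 7 cmH2O (set 6 + intrinsic 1); this is the baseline alveolar pressure.
Equation of motion (constant flow): PIP = Vt/C + R·V̇ + PEEP.
R·V̇ = PIP − Vt/C − PEEP = 21.3 − 485/70.3 − 7 = 21.3 − 6.899 − 7 = 7.401 cmH2O.
R = 7.401 / 0.6167 = 12.001 cmH2O·s/L.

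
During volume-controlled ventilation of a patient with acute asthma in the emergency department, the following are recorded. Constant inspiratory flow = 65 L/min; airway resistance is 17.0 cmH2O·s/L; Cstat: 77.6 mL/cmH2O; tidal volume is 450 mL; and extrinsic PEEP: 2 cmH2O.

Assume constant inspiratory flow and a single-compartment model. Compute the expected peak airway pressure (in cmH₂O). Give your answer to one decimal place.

Flow: 65 L/min ÷ 60 = 1.0833 L/s.
Equation of motion (constant flow): PIP = Vt/C + R·V̇ + PEEP.
PIP = 450/77.6 + 17.0×1.0833 + 2 = 5.799 + 18.416 + 2 = 26.215 cmH2O.

26.2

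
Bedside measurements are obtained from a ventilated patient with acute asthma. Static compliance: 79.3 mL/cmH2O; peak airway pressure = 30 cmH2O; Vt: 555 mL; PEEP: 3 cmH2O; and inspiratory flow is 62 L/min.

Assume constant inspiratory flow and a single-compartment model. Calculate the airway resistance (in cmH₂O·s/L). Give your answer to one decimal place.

19.4

Flow: 62 L/min ÷ 60 = 1.0333 L/s.
Equation of motion (constant flow): PIP = Vt/C + R·V̇ + PEEP.
R·V̇ = PIP − Vt/C − PEEP = 30 − 555/79.3 − 3 = 30 − 6.999 − 3 = 20.001 cmH2O.
R = 20.001 / 1.0333 = 19.356 cmH2O·s/L.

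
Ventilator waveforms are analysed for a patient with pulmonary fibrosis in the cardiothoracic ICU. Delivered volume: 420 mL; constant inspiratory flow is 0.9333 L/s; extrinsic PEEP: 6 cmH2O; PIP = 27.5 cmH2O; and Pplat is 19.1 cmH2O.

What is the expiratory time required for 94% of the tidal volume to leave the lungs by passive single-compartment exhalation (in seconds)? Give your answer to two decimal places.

0.81

R = (PIP − Pplat)/V̇ = (27.5 − 19.1) / 0.9333 = 8.4/0.9333 = 9.0 cmH2O·s/L.
C = Vt/(Pplat − PEEP) = 420.0 / (19.1 − 6) = 420.0/13.1 = 32.061 mL/cmH2O.
τ = R × C = 9.0 × 0.03206 L/cmH2O = 0.2885 s.
t = −τ·ln(1 − 0.94) = −0.2885·ln(0.06) = 0.8117 s.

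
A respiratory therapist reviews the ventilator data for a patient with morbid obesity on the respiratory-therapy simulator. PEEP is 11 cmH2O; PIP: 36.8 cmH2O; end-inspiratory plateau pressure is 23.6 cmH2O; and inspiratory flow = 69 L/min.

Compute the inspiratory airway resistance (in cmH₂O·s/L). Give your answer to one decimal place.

Flow: 69 L/min ÷ 60 = 1.15 L/s.
Raw = (PIP − Pplat) / flow = (36.8 − 23.6) / 1.15 = 13.2 / 1.15 = 11.478 cmH2O·s/L.

11.5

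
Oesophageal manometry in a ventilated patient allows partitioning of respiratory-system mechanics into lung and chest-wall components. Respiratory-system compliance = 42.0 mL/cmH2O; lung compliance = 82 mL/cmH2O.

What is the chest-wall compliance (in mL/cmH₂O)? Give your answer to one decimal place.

86.1

1/Ccw = 1/Crs − 1/CL.
1/Ccw = 1/42.0 − 1/82 = 0.01161.
Ccw = 86.133 mL/cmH2O.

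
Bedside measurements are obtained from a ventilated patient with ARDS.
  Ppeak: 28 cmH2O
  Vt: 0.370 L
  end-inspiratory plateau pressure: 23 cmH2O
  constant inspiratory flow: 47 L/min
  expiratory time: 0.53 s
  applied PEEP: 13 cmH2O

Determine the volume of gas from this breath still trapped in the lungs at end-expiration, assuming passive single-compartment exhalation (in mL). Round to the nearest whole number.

39

Flow: 47 L/min ÷ 60 = 0.7833 L/s.
R = (PIP − Pplat)/V̇ = (28 − 23) / 0.7833 = 5.0/0.7833 = 6.383 cmH2O·s/L.
C = Vt/(Pplat − PEEP) = 370.0 / (23 − 13) = 370.0/10.0 = 37.0 mL/cmH2O.
τ = R × C = 6.383 × 0.037 L/cmH2O = 0.2362 s.
Fraction remaining = e^(−Te/τ) = e^(−0.53/0.2362) = 0.106.
Trapped volume = 370.0 × 0.106 = 39.22 mL.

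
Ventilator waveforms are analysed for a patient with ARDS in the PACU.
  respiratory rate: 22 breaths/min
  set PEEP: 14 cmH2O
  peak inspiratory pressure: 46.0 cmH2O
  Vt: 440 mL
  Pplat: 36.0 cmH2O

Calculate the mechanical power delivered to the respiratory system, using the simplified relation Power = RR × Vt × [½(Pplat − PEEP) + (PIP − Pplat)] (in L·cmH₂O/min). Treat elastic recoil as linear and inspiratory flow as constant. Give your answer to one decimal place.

203.3

Per-breath work = Vt × [½(Pplat−PEEP) + (PIP−Pplat)] = 0.440 × [0.5×22.0 + 10.0] = 0.440 × 21.0 = 9.24 L·cmH2O.
Power = 22 × 9.24 = 203.28 L·cmH2O/min.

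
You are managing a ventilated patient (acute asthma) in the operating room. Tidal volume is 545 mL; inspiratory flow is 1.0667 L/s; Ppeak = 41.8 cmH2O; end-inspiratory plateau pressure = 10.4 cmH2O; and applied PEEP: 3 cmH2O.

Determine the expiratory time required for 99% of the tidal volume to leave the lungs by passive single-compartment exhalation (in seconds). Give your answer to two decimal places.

9.98

R = (PIP − Pplat)/V̇ = (41.8 − 10.4) / 1.0667 = 31.4/1.0667 = 29.437 cmH2O·s/L.
C = Vt/(Pplat − PEEP) = 545.0 / (10.4 − 3) = 545.0/7.4 = 73.649 mL/cmH2O.
τ = R × C = 29.437 × 0.07365 L/cmH2O = 2.168 s.
t = −τ·ln(1 − 0.99) = −2.168·ln(0.01) = 9.984 s.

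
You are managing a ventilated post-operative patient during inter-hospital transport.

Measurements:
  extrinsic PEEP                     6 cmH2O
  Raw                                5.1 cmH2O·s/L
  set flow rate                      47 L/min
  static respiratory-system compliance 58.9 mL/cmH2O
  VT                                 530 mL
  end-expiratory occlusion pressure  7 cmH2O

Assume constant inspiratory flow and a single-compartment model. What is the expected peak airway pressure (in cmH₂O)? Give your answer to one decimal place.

Flow: 47 L/min ÷ 60 = 0.7833 L/s.
Total PEEP = 7 cmH2O (set 6 + intrinsic 1); this is the baseline alveolar pressure.
Equation of motion (constant flow): PIP = Vt/C + R·V̇ + PEEP.
PIP = 530/58.9 + 5.1×0.7833 + 7 = 8.998 + 3.995 + 7 = 19.993 cmH2O.

20.0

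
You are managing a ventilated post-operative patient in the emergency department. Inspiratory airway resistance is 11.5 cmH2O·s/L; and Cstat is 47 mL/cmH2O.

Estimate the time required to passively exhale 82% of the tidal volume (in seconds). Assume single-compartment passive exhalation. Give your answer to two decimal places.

0.93

τ = R × C = 11.5 × 47 mL/cmH2O = 11.5 × 0.047 L/cmH2O = 0.5405 s.
Exhaled fraction f = 1 − e^(−t/τ) → t = −τ·ln(1 − f) = −0.5405·ln(0.18) = 0.9268 s.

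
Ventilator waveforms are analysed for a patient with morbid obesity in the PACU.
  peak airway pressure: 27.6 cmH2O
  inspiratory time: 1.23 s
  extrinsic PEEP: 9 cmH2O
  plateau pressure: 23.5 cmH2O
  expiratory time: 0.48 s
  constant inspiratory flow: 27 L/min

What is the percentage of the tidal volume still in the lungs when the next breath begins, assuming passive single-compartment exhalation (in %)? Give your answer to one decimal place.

Flow: 27 L/min ÷ 60 = 0.45 L/s.
Vt = flow × Ti = 0.45 L/s × 1.23 s × 1000 mL/L = 553.5 mL.
R = (PIP − Pplat)/V̇ = (27.6 − 23.5) / 0.45 = 4.1/0.45 = 9.111 cmH2O·s/L.
C = Vt/(Pplat − PEEP) = 553.5 / (23.5 − 9) = 553.5/14.5 = 38.172 mL/cmH2O.
τ = R × C = 9.111 × 0.03817 L/cmH2O = 0.3478 s.
Fraction remaining at end-expiration = e^(−Te/τ) = e^(−0.48/0.3478) = 0.2516 → 25.16%.

25.2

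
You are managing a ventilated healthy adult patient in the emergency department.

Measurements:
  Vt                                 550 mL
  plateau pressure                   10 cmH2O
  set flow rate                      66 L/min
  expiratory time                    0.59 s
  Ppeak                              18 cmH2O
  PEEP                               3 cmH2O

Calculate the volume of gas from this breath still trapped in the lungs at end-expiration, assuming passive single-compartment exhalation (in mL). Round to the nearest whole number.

Flow: 66 L/min ÷ 60 = 1.1 L/s.
R = (PIP − Pplat)/V̇ = (18 − 10) / 1.1 = 8.0/1.1 = 7.273 cmH2O·s/L.
C = Vt/(Pplat − PEEP) = 550.0 / (10 − 3) = 550.0/7.0 = 78.571 mL/cmH2O.
τ = R × C = 7.273 × 0.07857 L/cmH2O = 0.5714 s.
Fraction remaining = e^(−Te/τ) = e^(−0.59/0.5714) = 0.3561.
Trapped volume = 550.0 × 0.3561 = 195.86 mL.

196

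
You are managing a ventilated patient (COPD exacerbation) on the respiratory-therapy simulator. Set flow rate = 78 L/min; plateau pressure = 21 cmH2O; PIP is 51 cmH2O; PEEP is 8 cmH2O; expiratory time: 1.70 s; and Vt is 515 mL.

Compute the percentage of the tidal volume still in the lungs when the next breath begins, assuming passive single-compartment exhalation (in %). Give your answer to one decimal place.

Flow: 78 L/min ÷ 60 = 1.3 L/s.
R = (PIP − Pplat)/V̇ = (51 − 21) / 1.3 = 30.0/1.3 = 23.077 cmH2O·s/L.
C = Vt/(Pplat − PEEP) = 515.0 / (21 − 8) = 515.0/13.0 = 39.615 mL/cmH2O.
τ = R × C = 23.077 × 0.03962 L/cmH2O = 0.9143 s.
Fraction remaining at end-expiration = e^(−Te/τ) = e^(−1.70/0.9143) = 0.1558 → 15.58%.

15.6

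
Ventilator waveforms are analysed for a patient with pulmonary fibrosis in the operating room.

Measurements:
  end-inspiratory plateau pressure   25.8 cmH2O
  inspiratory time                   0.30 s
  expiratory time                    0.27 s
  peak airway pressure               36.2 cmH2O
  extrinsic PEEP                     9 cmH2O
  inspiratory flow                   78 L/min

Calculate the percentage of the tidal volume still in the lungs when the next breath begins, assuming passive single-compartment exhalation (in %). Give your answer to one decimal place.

Flow: 78 L/min ÷ 60 = 1.3 L/s.
Vt = flow × Ti = 1.3 L/s × 0.30 s × 1000 mL/L = 390.0 mL.
R = (PIP − Pplat)/V̇ = (36.2 − 25.8) / 1.3 = 10.4/1.3 = 8.0 cmH2O·s/L.
C = Vt/(Pplat − PEEP) = 390.0 / (25.8 − 9) = 390.0/16.8 = 23.214 mL/cmH2O.
τ = R × C = 8.0 × 0.02321 L/cmH2O = 0.1857 s.
Fraction remaining at end-expiration = e^(−Te/τ) = e^(−0.27/0.1857) = 0.2336 → 23.36%.

23.4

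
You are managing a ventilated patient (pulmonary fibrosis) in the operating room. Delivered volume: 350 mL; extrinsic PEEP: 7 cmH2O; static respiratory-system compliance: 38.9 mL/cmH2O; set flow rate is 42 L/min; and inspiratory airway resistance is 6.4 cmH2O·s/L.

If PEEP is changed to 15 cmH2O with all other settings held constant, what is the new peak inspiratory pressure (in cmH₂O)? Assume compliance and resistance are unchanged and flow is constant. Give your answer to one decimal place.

Flow: 42 L/min ÷ 60 = 0.7 L/s.
PIP = Vt/C + R·V̇ + PEEP (constant-flow equation of motion).
Only the baseline term changes: ΔPIP = ΔPEEP = 15 − 7 = 8.0 cmH2O.
Original PIP = 350/38.9 + 6.4×0.7 + 7 = 20.477 cmH2O; new PIP = 20.477 + (8.0) = 28.477 cmH2O.

28.5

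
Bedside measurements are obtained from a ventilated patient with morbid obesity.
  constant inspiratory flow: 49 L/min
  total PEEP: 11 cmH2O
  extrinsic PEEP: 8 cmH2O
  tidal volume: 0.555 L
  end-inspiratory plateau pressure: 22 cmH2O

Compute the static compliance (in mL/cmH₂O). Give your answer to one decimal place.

End-expiratory occlusion gives total PEEP = 11 cmH2O (intrinsic PEEP = 11 − 8 = 3). Use total PEEP for the elastic gradient.
Cstat = Vt / (Pplat − PEEPtotal) = 555 / (22 − 11) = 555 / 11.0 = 50.455 mL/cmH2O.

50.5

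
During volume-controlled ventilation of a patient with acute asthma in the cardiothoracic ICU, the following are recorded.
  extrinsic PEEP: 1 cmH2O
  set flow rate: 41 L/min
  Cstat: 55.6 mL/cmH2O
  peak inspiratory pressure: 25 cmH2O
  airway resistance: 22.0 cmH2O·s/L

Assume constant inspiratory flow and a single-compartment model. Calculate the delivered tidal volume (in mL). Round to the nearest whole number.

Flow: 41 L/min ÷ 60 = 0.6833 L/s.
Equation of motion (constant flow): PIP = Vt/C + R·V̇ + PEEP.
Vt/C = PIP − R·V̇ − PEEP = 25 − 15.033 − 1 = 8.967 cmH2O.
Vt = C × 8.967 = 55.6 × 8.967 = 498.57 mL.

499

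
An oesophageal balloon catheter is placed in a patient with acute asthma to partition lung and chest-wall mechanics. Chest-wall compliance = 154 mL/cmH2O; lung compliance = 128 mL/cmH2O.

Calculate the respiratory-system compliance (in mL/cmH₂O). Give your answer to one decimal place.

69.9

Lung and chest wall are elastances in series: 1/Crs = 1/CL + 1/Ccw.
1/Crs = 1/128 + 1/154 = 0.01431.
Crs = 69.881 mL/cmH2O.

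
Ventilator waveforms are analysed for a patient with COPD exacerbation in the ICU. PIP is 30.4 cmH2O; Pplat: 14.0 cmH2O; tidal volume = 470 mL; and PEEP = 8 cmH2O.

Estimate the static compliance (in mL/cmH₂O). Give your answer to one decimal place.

Cstat = Vt / (Pplat − PEEP) = 470 / (14.0 − 8) = 470 / 6.0 = 78.333 mL/cmH2O.

78.3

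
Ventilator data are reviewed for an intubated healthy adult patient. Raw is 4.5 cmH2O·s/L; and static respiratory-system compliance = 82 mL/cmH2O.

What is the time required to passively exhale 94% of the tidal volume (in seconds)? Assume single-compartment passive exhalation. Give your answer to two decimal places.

τ = R × C = 4.5 × 82 mL/cmH2O = 4.5 × 0.082 L/cmH2O = 0.369 s.
Exhaled fraction f = 1 − e^(−t/τ) → t = −τ·ln(1 − f) = −0.369·ln(0.06) = 1.038 s.

1.04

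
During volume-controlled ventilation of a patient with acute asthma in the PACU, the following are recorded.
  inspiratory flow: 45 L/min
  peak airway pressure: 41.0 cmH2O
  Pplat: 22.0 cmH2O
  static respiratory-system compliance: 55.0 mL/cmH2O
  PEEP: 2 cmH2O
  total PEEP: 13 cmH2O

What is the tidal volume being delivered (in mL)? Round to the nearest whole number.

495

End-expiratory occlusion gives total PEEP = 13 cmH2O (intrinsic PEEP = 13 − 2 = 11). Use total PEEP for the elastic gradient.
Vt = Cstat × (Pplat − PEEPtotal) = 55.0 × (22.0 − 13) = 55.0 × 9.0 = 495.0 mL.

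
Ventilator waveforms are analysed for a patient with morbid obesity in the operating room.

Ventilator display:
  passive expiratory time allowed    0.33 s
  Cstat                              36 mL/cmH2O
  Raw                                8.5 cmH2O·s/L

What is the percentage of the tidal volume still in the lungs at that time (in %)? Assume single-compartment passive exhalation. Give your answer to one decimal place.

τ = R × C = 8.5 × 36 mL/cmH2O = 8.5 × 0.036 L/cmH2O = 0.306 s.
Passive exhalation: V(t)/V₀ = e^(−t/τ) = e^(−0.33/0.306) = 0.3401.
Fraction remaining = 0.3401 → 34.01%.

34.0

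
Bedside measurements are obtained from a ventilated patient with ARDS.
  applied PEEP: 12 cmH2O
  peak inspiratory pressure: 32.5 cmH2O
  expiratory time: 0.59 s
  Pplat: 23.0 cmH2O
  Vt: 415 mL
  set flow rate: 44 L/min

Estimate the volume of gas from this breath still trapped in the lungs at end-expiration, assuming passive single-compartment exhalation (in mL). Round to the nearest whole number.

Flow: 44 L/min ÷ 60 = 0.7333 L/s.
R = (PIP − Pplat)/V̇ = (32.5 − 23.0) / 0.7333 = 9.5/0.7333 = 12.955 cmH2O·s/L.
C = Vt/(Pplat − PEEP) = 415.0 / (23.0 − 12) = 415.0/11.0 = 37.727 mL/cmH2O.
τ = R × C = 12.955 × 0.03773 L/cmH2O = 0.4888 s.
Fraction remaining = e^(−Te/τ) = e^(−0.59/0.4888) = 0.2991.
Trapped volume = 415.0 × 0.2991 = 124.13 mL.

124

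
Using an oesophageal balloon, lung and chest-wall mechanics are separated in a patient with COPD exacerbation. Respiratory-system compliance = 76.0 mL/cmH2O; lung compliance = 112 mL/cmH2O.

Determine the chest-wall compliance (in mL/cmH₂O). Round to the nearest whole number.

1/Ccw = 1/Crs − 1/CL.
1/Ccw = 1/76.0 − 1/112 = 0.004229.
Ccw = 236.46 mL/cmH2O.

236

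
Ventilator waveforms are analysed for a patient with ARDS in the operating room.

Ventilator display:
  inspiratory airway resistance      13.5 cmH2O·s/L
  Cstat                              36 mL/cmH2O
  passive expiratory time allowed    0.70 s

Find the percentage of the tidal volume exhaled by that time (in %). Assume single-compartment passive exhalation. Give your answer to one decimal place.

76.3

τ = R × C = 13.5 × 36 mL/cmH2O = 13.5 × 0.036 L/cmH2O = 0.486 s.
Passive exhalation: V(t)/V₀ = e^(−t/τ) = e^(−0.70/0.486) = 0.2368.
Fraction exhaled = 1 − 0.2368 = 0.7632 → 76.32%.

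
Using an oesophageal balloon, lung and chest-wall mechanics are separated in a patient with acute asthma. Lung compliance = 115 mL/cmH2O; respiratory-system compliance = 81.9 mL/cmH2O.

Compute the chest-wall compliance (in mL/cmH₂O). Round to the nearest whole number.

1/Ccw = 1/Crs − 1/CL.
1/Ccw = 1/81.9 − 1/115 = 0.003514.
Ccw = 284.58 mL/cmH2O.

285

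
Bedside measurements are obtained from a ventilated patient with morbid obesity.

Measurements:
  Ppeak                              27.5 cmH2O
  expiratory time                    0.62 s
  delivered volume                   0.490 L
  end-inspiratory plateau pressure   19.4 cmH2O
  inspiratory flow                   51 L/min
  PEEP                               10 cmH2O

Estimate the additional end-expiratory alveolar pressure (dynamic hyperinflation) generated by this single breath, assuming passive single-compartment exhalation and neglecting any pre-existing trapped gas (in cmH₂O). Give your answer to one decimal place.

Flow: 51 L/min ÷ 60 = 0.85 L/s.
R = (PIP − Pplat)/V̇ = (27.5 − 19.4) / 0.85 = 8.1/0.85 = 9.529 cmH2O·s/L.
C = Vt/(Pplat − PEEP) = 490.0 / (19.4 − 10) = 490.0/9.4 = 52.128 mL/cmH2O.
τ = R × C = 9.529 × 0.05213 L/cmH2O = 0.4967 s.
Fraction remaining = e^(−Te/τ) = e^(−0.62/0.4967) = 0.287; trapped volume = 490.0 × 0.287 = 140.63 mL.
Additional alveolar pressure from trapping ≈ V_trapped / C = 140.63 / 52.128 = 2.698 cmH2O.

2.7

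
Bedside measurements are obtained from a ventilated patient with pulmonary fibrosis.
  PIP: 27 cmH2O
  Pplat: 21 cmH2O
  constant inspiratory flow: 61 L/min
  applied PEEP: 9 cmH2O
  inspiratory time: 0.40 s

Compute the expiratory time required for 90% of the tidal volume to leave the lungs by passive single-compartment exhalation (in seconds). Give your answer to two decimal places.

Flow: 61 L/min ÷ 60 = 1.0167 L/s.
Vt = flow × Ti = 1.0167 L/s × 0.40 s × 1000 mL/L = 406.68 mL.
R = (PIP − Pplat)/V̇ = (27 − 21) / 1.0167 = 6.0/1.0167 = 5.901 cmH2O·s/L.
C = Vt/(Pplat − PEEP) = 406.68 / (21 − 9) = 406.68/12.0 = 33.89 mL/cmH2O.
τ = R × C = 5.901 × 0.03389 L/cmH2O = 0.2 s.
t = −τ·ln(1 − 0.90) = −0.2·ln(0.1) = 0.4605 s.

0.46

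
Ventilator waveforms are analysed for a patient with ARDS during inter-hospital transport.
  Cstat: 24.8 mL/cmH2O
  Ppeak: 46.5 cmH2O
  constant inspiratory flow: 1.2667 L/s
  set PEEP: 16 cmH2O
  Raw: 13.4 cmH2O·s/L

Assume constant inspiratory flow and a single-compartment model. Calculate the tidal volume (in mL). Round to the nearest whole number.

335

Equation of motion (constant flow): PIP = Vt/C + R·V̇ + PEEP.
Vt/C = PIP − R·V̇ − PEEP = 46.5 − 16.974 − 16 = 13.526 cmH2O.
Vt = C × 13.526 = 24.8 × 13.526 = 335.44 mL.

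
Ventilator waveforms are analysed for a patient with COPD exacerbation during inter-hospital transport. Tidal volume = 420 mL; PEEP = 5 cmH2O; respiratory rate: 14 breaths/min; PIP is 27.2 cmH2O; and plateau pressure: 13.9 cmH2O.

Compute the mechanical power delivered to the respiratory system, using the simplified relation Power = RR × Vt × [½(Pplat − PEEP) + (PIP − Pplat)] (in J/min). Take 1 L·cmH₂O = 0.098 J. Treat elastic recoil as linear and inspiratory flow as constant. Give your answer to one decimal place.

10.2

Per-breath work = Vt × [½(Pplat−PEEP) + (PIP−Pplat)] = 0.420 × [0.5×8.9 + 13.3] = 0.420 × 17.75 = 7.455 L·cmH2O.
Power = 14 × 7.455 = 104.37 L·cmH2O/min.
× 0.098 J/(L·cmH2O) → 10.228 J/min.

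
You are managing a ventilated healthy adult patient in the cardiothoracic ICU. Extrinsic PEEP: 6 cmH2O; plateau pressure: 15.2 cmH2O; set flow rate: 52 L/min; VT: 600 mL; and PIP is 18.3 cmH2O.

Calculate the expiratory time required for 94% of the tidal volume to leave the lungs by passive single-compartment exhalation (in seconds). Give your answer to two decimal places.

Flow: 52 L/min ÷ 60 = 0.8667 L/s.
R = (PIP − Pplat)/V̇ = (18.3 − 15.2) / 0.8667 = 3.1/0.8667 = 3.577 cmH2O·s/L.
C = Vt/(Pplat − PEEP) = 600.0 / (15.2 − 6) = 600.0/9.2 = 65.217 mL/cmH2O.
τ = R × C = 3.577 × 0.06522 L/cmH2O = 0.2333 s.
t = −τ·ln(1 − 0.94) = −0.2333·ln(0.06) = 0.6564 s.

0.66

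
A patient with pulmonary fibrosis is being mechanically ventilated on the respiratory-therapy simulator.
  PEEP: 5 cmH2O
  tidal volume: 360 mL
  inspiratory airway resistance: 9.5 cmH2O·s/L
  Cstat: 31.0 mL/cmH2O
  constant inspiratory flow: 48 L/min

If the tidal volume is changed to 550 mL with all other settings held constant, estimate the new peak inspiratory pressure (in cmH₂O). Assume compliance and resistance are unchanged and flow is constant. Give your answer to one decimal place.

Flow: 48 L/min ÷ 60 = 0.8 L/s.
PIP = Vt/C + R·V̇ + PEEP (constant-flow equation of motion).
Only the elastic term changes: ΔPIP = ΔVt / C = (550 − 360) / 31.0 = 6.129 cmH2O.
Original PIP = 360/31.0 + 9.5×0.8 + 5 = 24.213 cmH2O; new PIP = 24.213 + (6.129) = 30.342 cmH2O.

30.3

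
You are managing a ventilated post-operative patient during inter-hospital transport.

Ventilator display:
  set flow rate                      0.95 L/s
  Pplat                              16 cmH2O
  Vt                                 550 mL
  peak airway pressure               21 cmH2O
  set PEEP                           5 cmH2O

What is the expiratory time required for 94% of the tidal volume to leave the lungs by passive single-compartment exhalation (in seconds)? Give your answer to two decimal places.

R = (PIP − Pplat)/V̇ = (21 − 16) / 0.95 = 5.0/0.95 = 5.263 cmH2O·s/L.
C = Vt/(Pplat − PEEP) = 550.0 / (16 − 5) = 550.0/11.0 = 50.0 mL/cmH2O.
τ = R × C = 5.263 × 0.05 L/cmH2O = 0.2632 s.
t = −τ·ln(1 − 0.94) = −0.2632·ln(0.06) = 0.7405 s.

0.74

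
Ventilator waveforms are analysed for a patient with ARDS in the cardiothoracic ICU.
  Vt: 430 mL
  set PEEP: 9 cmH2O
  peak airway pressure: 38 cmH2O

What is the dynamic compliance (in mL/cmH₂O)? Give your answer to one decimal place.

14.8

Dynamic compliance = Vt / (PIP − PEEP) = 430 / (38 − 9) = 430 / 29.0 = 14.828 mL/cmH2O.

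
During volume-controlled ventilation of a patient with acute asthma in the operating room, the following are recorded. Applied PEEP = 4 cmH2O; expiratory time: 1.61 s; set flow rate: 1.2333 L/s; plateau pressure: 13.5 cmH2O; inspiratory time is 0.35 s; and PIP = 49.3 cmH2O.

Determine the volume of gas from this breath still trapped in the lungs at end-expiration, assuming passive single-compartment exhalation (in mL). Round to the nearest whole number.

Vt = flow × Ti = 1.2333 L/s × 0.35 s × 1000 mL/L = 431.66 mL.
R = (PIP − Pplat)/V̇ = (49.3 − 13.5) / 1.2333 = 35.8/1.2333 = 29.028 cmH2O·s/L.
C = Vt/(Pplat − PEEP) = 431.66 / (13.5 − 4) = 431.66/9.5 = 45.438 mL/cmH2O.
τ = R × C = 29.028 × 0.04544 L/cmH2O = 1.319 s.
Fraction remaining = e^(−Te/τ) = e^(−1.61/1.319) = 0.295.
Trapped volume = 431.66 × 0.295 = 127.34 mL.

127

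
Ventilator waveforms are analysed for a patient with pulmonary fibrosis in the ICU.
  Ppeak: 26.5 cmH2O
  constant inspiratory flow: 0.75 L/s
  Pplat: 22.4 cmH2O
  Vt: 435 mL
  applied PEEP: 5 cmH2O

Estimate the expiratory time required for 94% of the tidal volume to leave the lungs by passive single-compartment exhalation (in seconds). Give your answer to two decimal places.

R = (PIP − Pplat)/V̇ = (26.5 − 22.4) / 0.75 = 4.1/0.75 = 5.467 cmH2O·s/L.
C = Vt/(Pplat − PEEP) = 435.0 / (22.4 − 5) = 435.0/17.4 = 25.0 mL/cmH2O.
τ = R × C = 5.467 × 0.025 L/cmH2O = 0.1367 s.
t = −τ·ln(1 − 0.94) = −0.1367·ln(0.06) = 0.3846 s.

0.38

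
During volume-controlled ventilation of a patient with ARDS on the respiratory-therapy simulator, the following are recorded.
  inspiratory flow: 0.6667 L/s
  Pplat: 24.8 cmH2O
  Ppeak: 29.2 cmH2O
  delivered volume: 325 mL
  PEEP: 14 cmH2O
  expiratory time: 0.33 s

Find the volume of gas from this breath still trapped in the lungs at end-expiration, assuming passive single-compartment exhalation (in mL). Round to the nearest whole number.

R = (PIP − Pplat)/V̇ = (29.2 − 24.8) / 0.6667 = 4.4/0.6667 = 6.6 cmH2O·s/L.
C = Vt/(Pplat − PEEP) = 325.0 / (24.8 − 14) = 325.0/10.8 = 30.093 mL/cmH2O.
τ = R × C = 6.6 × 0.03009 L/cmH2O = 0.1986 s.
Fraction remaining = e^(−Te/τ) = e^(−0.33/0.1986) = 0.1898.
Trapped volume = 325.0 × 0.1898 = 61.685 mL.

62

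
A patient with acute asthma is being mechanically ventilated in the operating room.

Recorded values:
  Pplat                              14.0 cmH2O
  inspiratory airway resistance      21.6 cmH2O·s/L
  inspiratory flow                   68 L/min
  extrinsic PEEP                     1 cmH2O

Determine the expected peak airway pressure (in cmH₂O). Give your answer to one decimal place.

38.5

Flow: 68 L/min ÷ 60 = 1.1333 L/s.
PIP = Pplat + Raw × flow = 14.0 + 21.6 × 1.1333 = 14.0 + 24.479 = 38.479 cmH2O.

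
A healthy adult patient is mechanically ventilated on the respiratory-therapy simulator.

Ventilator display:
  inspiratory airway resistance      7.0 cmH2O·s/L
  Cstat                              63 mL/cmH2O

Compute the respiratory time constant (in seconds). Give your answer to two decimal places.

τ = R × C = 7.0 × 63 mL/cmH2O = 7.0 × 0.063 L/cmH2O = 0.441 s.

0.44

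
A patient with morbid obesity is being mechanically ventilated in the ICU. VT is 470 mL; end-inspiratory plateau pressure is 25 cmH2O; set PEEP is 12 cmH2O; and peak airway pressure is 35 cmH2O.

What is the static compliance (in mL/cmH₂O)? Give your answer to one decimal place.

36.2

Cstat = Vt / (Pplat − PEEP) = 470 / (25 − 12) = 470 / 13.0 = 36.154 mL/cmH2O.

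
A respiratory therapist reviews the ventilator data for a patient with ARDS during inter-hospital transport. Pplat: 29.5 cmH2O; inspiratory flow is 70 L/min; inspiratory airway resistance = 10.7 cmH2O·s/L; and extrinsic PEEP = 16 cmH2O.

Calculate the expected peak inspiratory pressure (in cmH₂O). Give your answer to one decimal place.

42.0

Flow: 70 L/min ÷ 60 = 1.1667 L/s.
PIP = Pplat + Raw × flow = 29.5 + 10.7 × 1.1667 = 29.5 + 12.484 = 41.984 cmH2O.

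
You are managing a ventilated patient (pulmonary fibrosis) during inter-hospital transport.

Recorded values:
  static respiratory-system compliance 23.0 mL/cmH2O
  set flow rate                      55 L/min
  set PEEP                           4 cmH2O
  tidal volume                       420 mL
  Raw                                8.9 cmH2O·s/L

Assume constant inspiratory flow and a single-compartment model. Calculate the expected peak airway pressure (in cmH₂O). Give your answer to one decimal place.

Flow: 55 L/min ÷ 60 = 0.9167 L/s.
Equation of motion (constant flow): PIP = Vt/C + R·V̇ + PEEP.
PIP = 420/23.0 + 8.9×0.9167 + 4 = 18.261 + 8.159 + 4 = 30.42 cmH2O.

30.4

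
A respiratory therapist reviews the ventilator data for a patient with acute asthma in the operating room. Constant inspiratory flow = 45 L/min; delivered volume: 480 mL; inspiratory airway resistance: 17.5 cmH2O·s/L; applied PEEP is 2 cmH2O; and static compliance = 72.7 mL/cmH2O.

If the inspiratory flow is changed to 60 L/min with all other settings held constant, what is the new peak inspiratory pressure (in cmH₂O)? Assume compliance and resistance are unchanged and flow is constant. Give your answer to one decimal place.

26.1

Flow: 45 L/min ÷ 60 = 0.75 L/s.
New flow: 60 L/min ÷ 60 = 1 L/s.
PIP = Vt/C + R·V̇ + PEEP (constant-flow equation of motion).
Only the resistive term changes: ΔPIP = R × ΔV̇ = 17.5 × (1 − 0.75) = 17.5 × 0.25 = 4.375 cmH2O.
Original PIP = 480/72.7 + 17.5×0.75 + 2 = 21.727 cmH2O; new PIP = 21.727 + (4.375) = 26.102 cmH2O.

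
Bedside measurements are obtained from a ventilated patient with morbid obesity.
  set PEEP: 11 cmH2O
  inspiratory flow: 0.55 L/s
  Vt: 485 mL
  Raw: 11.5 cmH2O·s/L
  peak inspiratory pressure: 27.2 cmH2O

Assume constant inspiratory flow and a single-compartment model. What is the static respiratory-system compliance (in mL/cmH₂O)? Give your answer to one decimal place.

Equation of motion (constant flow): PIP = Vt/C + R·V̇ + PEEP.
Vt/C = PIP − R·V̇ − PEEP = 27.2 − 11.5×0.55 − 11 = 27.2 − 6.325 − 11 = 9.875 cmH2O.
C = Vt / 9.875 = 485 / 9.875 = 49.114 mL/cmH2O.

49.1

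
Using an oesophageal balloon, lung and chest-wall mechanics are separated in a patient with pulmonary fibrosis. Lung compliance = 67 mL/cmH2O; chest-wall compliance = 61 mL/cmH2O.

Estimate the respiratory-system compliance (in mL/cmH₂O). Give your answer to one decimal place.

31.9

Lung and chest wall are elastances in series: 1/Crs = 1/CL + 1/Ccw.
1/Crs = 1/67 + 1/61 = 0.03132.
Crs = 31.928 mL/cmH2O.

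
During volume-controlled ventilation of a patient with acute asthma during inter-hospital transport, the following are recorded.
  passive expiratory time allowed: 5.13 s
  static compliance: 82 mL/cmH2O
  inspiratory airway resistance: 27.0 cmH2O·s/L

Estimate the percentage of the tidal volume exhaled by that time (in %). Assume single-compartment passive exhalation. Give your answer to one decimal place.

τ = R × C = 27.0 × 82 mL/cmH2O = 27.0 × 0.082 L/cmH2O = 2.214 s.
Passive exhalation: V(t)/V₀ = e^(−t/τ) = e^(−5.13/2.214) = 0.09856.
Fraction exhaled = 1 − 0.09856 = 0.9014 → 90.14%.

90.1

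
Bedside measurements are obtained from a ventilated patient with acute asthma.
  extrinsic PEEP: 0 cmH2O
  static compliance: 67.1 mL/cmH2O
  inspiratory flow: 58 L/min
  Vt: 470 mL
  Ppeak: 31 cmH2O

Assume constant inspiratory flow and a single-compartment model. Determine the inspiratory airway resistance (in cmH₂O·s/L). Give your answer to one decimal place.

24.8

Flow: 58 L/min ÷ 60 = 0.9667 L/s.
Equation of motion (constant flow): PIP = Vt/C + R·V̇ + PEEP.
R·V̇ = PIP − Vt/C − PEEP = 31 − 470/67.1 − 0 = 31 − 7.004 − 0 = 23.996 cmH2O.
R = 23.996 / 0.9667 = 24.823 cmH2O·s/L.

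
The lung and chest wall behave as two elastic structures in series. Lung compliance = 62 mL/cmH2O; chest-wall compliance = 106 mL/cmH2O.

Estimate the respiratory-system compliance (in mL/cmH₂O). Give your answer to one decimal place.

39.1

Lung and chest wall are elastances in series: 1/Crs = 1/CL + 1/Ccw.
1/Crs = 1/62 + 1/106 = 0.02556.
Crs = 39.124 mL/cmH2O.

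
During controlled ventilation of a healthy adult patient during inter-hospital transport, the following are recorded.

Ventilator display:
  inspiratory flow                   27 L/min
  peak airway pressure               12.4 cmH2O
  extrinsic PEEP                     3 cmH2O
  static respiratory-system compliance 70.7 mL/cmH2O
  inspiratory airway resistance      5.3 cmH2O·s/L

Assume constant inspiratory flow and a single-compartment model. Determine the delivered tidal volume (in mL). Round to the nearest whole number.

Flow: 27 L/min ÷ 60 = 0.45 L/s.
Equation of motion (constant flow): PIP = Vt/C + R·V̇ + PEEP.
Vt/C = PIP − R·V̇ − PEEP = 12.4 − 2.385 − 3 = 7.015 cmH2O.
Vt = C × 7.015 = 70.7 × 7.015 = 495.96 mL.

496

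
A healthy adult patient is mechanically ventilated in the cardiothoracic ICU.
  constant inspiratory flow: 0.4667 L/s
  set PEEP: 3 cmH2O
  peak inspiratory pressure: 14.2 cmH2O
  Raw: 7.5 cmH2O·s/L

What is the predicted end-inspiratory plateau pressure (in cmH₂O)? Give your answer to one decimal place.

Pplat = PIP − Raw × flow = 14.2 − 7.5 × 0.4667 = 14.2 − 3.5 = 10.7 cmH2O.

10.7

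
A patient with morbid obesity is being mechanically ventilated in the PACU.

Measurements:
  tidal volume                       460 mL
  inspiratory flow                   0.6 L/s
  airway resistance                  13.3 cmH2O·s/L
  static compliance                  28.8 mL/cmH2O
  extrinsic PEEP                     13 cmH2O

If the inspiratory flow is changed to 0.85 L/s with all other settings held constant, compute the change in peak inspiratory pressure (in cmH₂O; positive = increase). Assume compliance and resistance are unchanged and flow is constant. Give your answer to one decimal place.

PIP = Vt/C + R·V̇ + PEEP (constant-flow equation of motion).
Only the resistive term changes: ΔPIP = R × ΔV̇ = 13.3 × (0.85 − 0.6) = 13.3 × 0.25 = 3.325 cmH2O.

3.3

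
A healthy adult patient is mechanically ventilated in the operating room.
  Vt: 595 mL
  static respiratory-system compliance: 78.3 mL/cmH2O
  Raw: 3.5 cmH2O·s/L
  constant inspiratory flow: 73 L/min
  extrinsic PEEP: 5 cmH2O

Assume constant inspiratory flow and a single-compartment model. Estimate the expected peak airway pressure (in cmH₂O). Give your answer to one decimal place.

Flow: 73 L/min ÷ 60 = 1.2167 L/s.
Equation of motion (constant flow): PIP = Vt/C + R·V̇ + PEEP.
PIP = 595/78.3 + 3.5×1.2167 + 5 = 7.599 + 4.258 + 5 = 16.857 cmH2O.

16.9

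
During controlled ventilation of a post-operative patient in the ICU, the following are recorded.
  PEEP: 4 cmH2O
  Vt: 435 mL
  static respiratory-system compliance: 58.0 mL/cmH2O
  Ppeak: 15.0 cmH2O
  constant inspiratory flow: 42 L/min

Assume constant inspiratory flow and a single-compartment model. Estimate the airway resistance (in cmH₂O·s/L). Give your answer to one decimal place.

5.0

Flow: 42 L/min ÷ 60 = 0.7 L/s.
Equation of motion (constant flow): PIP = Vt/C + R·V̇ + PEEP.
R·V̇ = PIP − Vt/C − PEEP = 15.0 − 435/58.0 − 4 = 15.0 − 7.5 − 4 = 3.5 cmH2O.
R = 3.5 / 0.7 = 5.0 cmH2O·s/L.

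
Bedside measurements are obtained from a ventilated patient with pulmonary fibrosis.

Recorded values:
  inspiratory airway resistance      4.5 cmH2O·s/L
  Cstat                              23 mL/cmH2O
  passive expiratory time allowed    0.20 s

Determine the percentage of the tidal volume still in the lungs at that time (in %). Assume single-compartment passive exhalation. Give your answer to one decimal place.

τ = R × C = 4.5 × 23 mL/cmH2O = 4.5 × 0.023 L/cmH2O = 0.1035 s.
Passive exhalation: V(t)/V₀ = e^(−t/τ) = e^(−0.20/0.1035) = 0.1448.
Fraction remaining = 0.1448 → 14.48%.

14.5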